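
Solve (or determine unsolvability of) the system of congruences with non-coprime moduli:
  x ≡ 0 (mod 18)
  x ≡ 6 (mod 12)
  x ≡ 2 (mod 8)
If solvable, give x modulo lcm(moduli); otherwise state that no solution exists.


Moduli 18, 12, 8 are not pairwise coprime, so CRT works modulo lcm(m_i) when all pairwise compatibility conditions hold.
Pairwise compatibility: gcd(m_i, m_j) must divide a_i - a_j for every pair.
Merge one congruence at a time:
  Start: x ≡ 0 (mod 18).
  Combine with x ≡ 6 (mod 12): gcd(18, 12) = 6; 6 - 0 = 6, which IS divisible by 6, so compatible.
    Write x = 0 + 18·t and substitute into x ≡ 6 (mod 12): 18·t ≡ 6 − 0 = 6 (mod 12).
    Divide the congruence (and modulus) by g = 6: 3·t ≡ 1 (mod 2).
    Reduce coefficients mod 2: 1·t ≡ 1 (mod 2).
    So t ≡ 1 (mod 2).
    Then x = 0 + 18·1 = 18, valid modulo lcm(18, 12) = 36: x ≡ 18 (mod 36).
  Combine with x ≡ 2 (mod 8): gcd(36, 8) = 4; 2 - 18 = -16, which IS divisible by 4, so compatible.
    Write x = 18 + 36·t and substitute into x ≡ 2 (mod 8): 36·t ≡ 2 − 18 = -16 (mod 8).
    Divide the congruence (and modulus) by g = 4: 9·t ≡ -4 (mod 2).
    Reduce coefficients mod 2: 1·t ≡ 0 (mod 2).
    So t ≡ 0 (mod 2).
    Then x = 18 + 36·0 = 18, valid modulo lcm(36, 8) = 72: x ≡ 18 (mod 72).
Verify: 18 mod 18 = 0, 18 mod 12 = 6, 18 mod 8 = 2.

x ≡ 18 (mod 72).


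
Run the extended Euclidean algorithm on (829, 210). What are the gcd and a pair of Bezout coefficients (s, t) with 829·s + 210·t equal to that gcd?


Euclidean algorithm on (829, 210) — divide until remainder is 0:
  829 = 3 · 210 + 199
  210 = 1 · 199 + 11
  199 = 18 · 11 + 1
  11 = 11 · 1 + 0
gcd(829, 210) = 1.
Track Bezout coefficients alongside the remainders: start with r₀ = 829 = a·1 + b·0 (s = 1, t = 0) and r₁ = 210 = a·0 + b·1 (s = 0, t = 1); each new remainder r_{k+1} = r_{k-1} − q_k·r_k inherits s_{k+1} = s_{k-1} − q_k·s_k, t_{k+1} = t_{k-1} − q_k·t_k, so r_k = a·s_k + b·t_k at every step:
  q = 3: r = 199, s = 1 − 3·0 = 1, t = 0 − 3·1 = -3  (check: 829·1 + 210·(-3) = 199)
  q = 1: r = 11, s = 0 − 1·1 = -1, t = 1 − 1·(-3) = 4  (check: 829·(-1) + 210·4 = 11)
  q = 18: r = 1, s = 1 − 18·(-1) = 19, t = -3 − 18·4 = -75  (check: 829·19 + 210·(-75) = 1)
The row with r = 1 (the gcd) gives the Bezout coefficients s = 19, t = -75.
Result: 829 · (19) + 210 · (-75) = 1.

gcd(829, 210) = 1; s = 19, t = -75 (check: 829·19 + 210·(-75) = 1).


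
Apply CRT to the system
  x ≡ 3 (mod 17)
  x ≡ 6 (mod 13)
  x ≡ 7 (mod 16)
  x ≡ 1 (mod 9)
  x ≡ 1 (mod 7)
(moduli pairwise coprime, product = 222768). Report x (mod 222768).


Product of moduli M = 17 · 13 · 16 · 9 · 7 = 222768.
Merge one congruence at a time:
  Start: x ≡ 3 (mod 17).
  Combine with x ≡ 6 (mod 13); new modulus lcm = 221.
    Write x = 3 + 17·t and substitute into x ≡ 6 (mod 13): 17·t ≡ 6 − 3 = 3 (mod 13).
    Reduce coefficients mod 13: 4·t ≡ 3 (mod 13).
    The inverse of 4 mod 13 is 10 (since 4·10 = 40 = 3·13 + 1), so t ≡ 10·3 = 30 ≡ 4 (mod 13).
    Then x = 3 + 17·4 = 71, valid modulo lcm(17, 13) = 221: x ≡ 71 (mod 221).
  Combine with x ≡ 7 (mod 16); new modulus lcm = 3536.
    Write x = 71 + 221·t and substitute into x ≡ 7 (mod 16): 221·t ≡ 7 − 71 = -64 (mod 16).
    Reduce coefficients mod 16: 13·t ≡ 0 (mod 16).
    The inverse of 13 mod 16 is 5 (since 13·5 = 65 = 4·16 + 1), so t ≡ 5·0 = 0 ≡ 0 (mod 16).
    Then x = 71 + 221·0 = 71, valid modulo lcm(221, 16) = 3536: x ≡ 71 (mod 3536).
  Combine with x ≡ 1 (mod 9); new modulus lcm = 31824.
    Write x = 71 + 3536·t and substitute into x ≡ 1 (mod 9): 3536·t ≡ 1 − 71 = -70 (mod 9).
    Reduce coefficients mod 9: 8·t ≡ 2 (mod 9).
    The inverse of 8 mod 9 is 8 (since 8·8 = 64 = 7·9 + 1), so t ≡ 8·2 = 16 ≡ 7 (mod 9).
    Then x = 71 + 3536·7 = 24823, valid modulo lcm(3536, 9) = 31824: x ≡ 24823 (mod 31824).
  Combine with x ≡ 1 (mod 7); new modulus lcm = 222768.
    Write x = 24823 + 31824·t and substitute into x ≡ 1 (mod 7): 31824·t ≡ 1 − 24823 = -24822 (mod 7).
    Reduce coefficients mod 7: 2·t ≡ 0 (mod 7).
    The inverse of 2 mod 7 is 4 (since 2·4 = 8 = 1·7 + 1), so t ≡ 4·0 = 0 ≡ 0 (mod 7).
    Then x = 24823 + 31824·0 = 24823, valid modulo lcm(31824, 7) = 222768: x ≡ 24823 (mod 222768).
Verify against each original: 24823 mod 17 = 3, 24823 mod 13 = 6, 24823 mod 16 = 7, 24823 mod 9 = 1, 24823 mod 7 = 1.

x ≡ 24823 (mod 222768).


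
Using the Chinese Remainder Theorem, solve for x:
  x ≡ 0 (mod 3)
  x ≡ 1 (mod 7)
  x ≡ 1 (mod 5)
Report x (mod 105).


Moduli 3, 7, 5 are pairwise coprime; by CRT there is a unique solution modulo M = 3 · 7 · 5 = 105.
Solve pairwise, accumulating the modulus:
  Start with x ≡ 0 (mod 3).
  Combine with x ≡ 1 (mod 7): since gcd(3, 7) = 1, we get a unique residue mod 21.
    Write x = 0 + 3·t and substitute into x ≡ 1 (mod 7): 3·t ≡ 1 − 0 = 1 (mod 7).
    The inverse of 3 mod 7 is 5 (since 3·5 = 15 = 2·7 + 1), so t ≡ 5·1 = 5 ≡ 5 (mod 7).
    Then x = 0 + 3·5 = 15, valid modulo lcm(3, 7) = 21: x ≡ 15 (mod 21).
  Combine with x ≡ 1 (mod 5): since gcd(21, 5) = 1, we get a unique residue mod 105.
    Write x = 15 + 21·t and substitute into x ≡ 1 (mod 5): 21·t ≡ 1 − 15 = -14 (mod 5).
    Reduce coefficients mod 5: 1·t ≡ 1 (mod 5).
    So t ≡ 1 (mod 5).
    Then x = 15 + 21·1 = 36, valid modulo lcm(21, 5) = 105: x ≡ 36 (mod 105).
Verify: 36 mod 3 = 0 ✓, 36 mod 7 = 1 ✓, 36 mod 5 = 1 ✓.

x ≡ 36 (mod 105).


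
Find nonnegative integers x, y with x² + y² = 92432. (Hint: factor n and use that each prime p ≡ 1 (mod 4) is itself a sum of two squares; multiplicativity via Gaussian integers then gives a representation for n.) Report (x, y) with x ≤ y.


Step 1: Factor n = 92432 = 2^4 · 53 · 109.
Step 2: Check the mod-4 condition on each prime factor: 2 = 2 (special); 53 ≡ 1 (mod 4), exponent 1; 109 ≡ 1 (mod 4), exponent 1.
All primes ≡ 3 (mod 4) appear to even exponent (or don't appear), so by the two-squares theorem n IS expressible as a sum of two squares.
Step 3: Build a representation. Group n = k² · m with k = 4 and m = 53 · 109 = 5777 (a product of primes ≡ 1 (mod 4)); a representation of m scales to one of n via (k·x)² + (k·y)² = k²(x² + y²). Each prime p ≡ 1 (mod 4) is itself a sum of two squares; find a² by testing p − a² for a perfect square:
  53: 53 − 1² = 52, 53 − 2² = 49 = 7² ⇒ 53 = 2² + 7².
  109: 109 − 1² = 108, 109 − 2² = 105, 109 − 3² = 100 = 10² ⇒ 109 = 3² + 10².
  Combine using the Brahmagupta–Fibonacci identity (a² + b²)(c² + d²) = (ac − bd)² + (ad + bc)² = (ac + bd)² + (ad − bc)²:
  53 · 109 = 5777: from (2² + 7²)(3² + 10²), take (2·3 − 7·10, 2·10 + 7·3) = (6 − 70, 20 + 21) = (-64, 41); dropping signs (only squares matter) gives (64, 41); check 64² + 41² = 4096 + 1681 = 5777 ✓.
  Scale by k = 4: (4·64, 4·41) = (256, 164).
Step 4: Order so x ≤ y and verify: 164² + 256² = 26896 + 65536 = 92432 = n. ✓

n = 92432 = 164² + 256² (one valid representation with x ≤ y).


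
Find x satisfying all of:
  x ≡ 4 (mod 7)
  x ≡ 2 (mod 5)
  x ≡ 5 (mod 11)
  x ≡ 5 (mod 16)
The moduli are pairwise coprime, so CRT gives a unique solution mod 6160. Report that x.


Product of moduli M = 7 · 5 · 11 · 16 = 6160.
Merge one congruence at a time:
  Start: x ≡ 4 (mod 7).
  Combine with x ≡ 2 (mod 5); new modulus lcm = 35.
    Write x = 4 + 7·t and substitute into x ≡ 2 (mod 5): 7·t ≡ 2 − 4 = -2 (mod 5).
    Reduce coefficients mod 5: 2·t ≡ 3 (mod 5).
    The inverse of 2 mod 5 is 3 (since 2·3 = 6 = 1·5 + 1), so t ≡ 3·3 = 9 ≡ 4 (mod 5).
    Then x = 4 + 7·4 = 32, valid modulo lcm(7, 5) = 35: x ≡ 32 (mod 35).
  Combine with x ≡ 5 (mod 11); new modulus lcm = 385.
    Write x = 32 + 35·t and substitute into x ≡ 5 (mod 11): 35·t ≡ 5 − 32 = -27 (mod 11).
    Reduce coefficients mod 11: 2·t ≡ 6 (mod 11).
    The inverse of 2 mod 11 is 6 (since 2·6 = 12 = 1·11 + 1), so t ≡ 6·6 = 36 ≡ 3 (mod 11).
    Then x = 32 + 35·3 = 137, valid modulo lcm(35, 11) = 385: x ≡ 137 (mod 385).
  Combine with x ≡ 5 (mod 16); new modulus lcm = 6160.
    Write x = 137 + 385·t and substitute into x ≡ 5 (mod 16): 385·t ≡ 5 − 137 = -132 (mod 16).
    Reduce coefficients mod 16: 1·t ≡ 12 (mod 16).
    So t ≡ 12 (mod 16).
    Then x = 137 + 385·12 = 4757, valid modulo lcm(385, 16) = 6160: x ≡ 4757 (mod 6160).
Verify against each original: 4757 mod 7 = 4, 4757 mod 5 = 2, 4757 mod 11 = 5, 4757 mod 16 = 5.

x ≡ 4757 (mod 6160).


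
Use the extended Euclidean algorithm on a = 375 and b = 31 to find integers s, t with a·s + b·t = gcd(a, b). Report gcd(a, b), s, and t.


Euclidean algorithm on (375, 31) — divide until remainder is 0:
  375 = 12 · 31 + 3
  31 = 10 · 3 + 1
  3 = 3 · 1 + 0
gcd(375, 31) = 1.
Track Bezout coefficients alongside the remainders: start with r₀ = 375 = a·1 + b·0 (s = 1, t = 0) and r₁ = 31 = a·0 + b·1 (s = 0, t = 1); each new remainder r_{k+1} = r_{k-1} − q_k·r_k inherits s_{k+1} = s_{k-1} − q_k·s_k, t_{k+1} = t_{k-1} − q_k·t_k, so r_k = a·s_k + b·t_k at every step:
  q = 12: r = 3, s = 1 − 12·0 = 1, t = 0 − 12·1 = -12  (check: 375·1 + 31·(-12) = 3)
  q = 10: r = 1, s = 0 − 10·1 = -10, t = 1 − 10·(-12) = 121  (check: 375·(-10) + 31·121 = 1)
The row with r = 1 (the gcd) gives the Bezout coefficients s = -10, t = 121.
Result: 375 · (-10) + 31 · (121) = 1.

gcd(375, 31) = 1; s = -10, t = 121 (check: 375·(-10) + 31·121 = 1).


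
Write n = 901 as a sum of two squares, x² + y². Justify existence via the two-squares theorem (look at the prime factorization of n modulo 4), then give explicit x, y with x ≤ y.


Step 1: Factor n = 901 = 17 · 53.
Step 2: Check the mod-4 condition on each prime factor: 17 ≡ 1 (mod 4), exponent 1; 53 ≡ 1 (mod 4), exponent 1.
All primes ≡ 3 (mod 4) appear to even exponent (or don't appear), so by the two-squares theorem n IS expressible as a sum of two squares.
Step 3: Build a representation. Here n = 17 · 53 is a product of primes ≡ 1 (mod 4). Each prime p ≡ 1 (mod 4) is itself a sum of two squares; find a² by testing p − a² for a perfect square:
  17: 17 − 1² = 16 = 4² ⇒ 17 = 1² + 4².
  53: 53 − 1² = 52, 53 − 2² = 49 = 7² ⇒ 53 = 2² + 7².
  Combine using the Brahmagupta–Fibonacci identity (a² + b²)(c² + d²) = (ac − bd)² + (ad + bc)² = (ac + bd)² + (ad − bc)²:
  17 · 53 = 901: from (1² + 4²)(2² + 7²), take (1·2 − 4·7, 1·7 + 4·2) = (2 − 28, 7 + 8) = (-26, 15); dropping signs (only squares matter) gives (26, 15); check 26² + 15² = 676 + 225 = 901 ✓.
Step 4: Order so x ≤ y and verify: 15² + 26² = 225 + 676 = 901 = n. ✓

n = 901 = 15² + 26² (one valid representation with x ≤ y).


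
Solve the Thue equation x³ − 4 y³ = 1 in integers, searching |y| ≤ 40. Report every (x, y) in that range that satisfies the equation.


The equation is x³ - 4y³ = 1. For fixed y, x³ = 4·y³ + 1, so a solution requires the RHS to be a perfect cube.
Strategy: iterate y from -40 to 40, compute RHS = 4·y³ + 1, and check whether it is a (positive or negative) perfect cube.
Check small values of y:
  y = 0: RHS = 1 = (1)³ ⇒ x = 1 works.
  y = 1: RHS = 5 is not a perfect cube.
  y = -1: RHS = -3 is not a perfect cube.
  y = 2: RHS = 33 is not a perfect cube.
  y = -2: RHS = -31 is not a perfect cube.
  y = 3: RHS = 109 is not a perfect cube.
  y = -3: RHS = -107 is not a perfect cube.
Continuing the search up to |y| = 40 finds no further solutions beyond those listed.
Collected solutions: (1, 0).

Solutions (with |y| ≤ 40): (1, 0).


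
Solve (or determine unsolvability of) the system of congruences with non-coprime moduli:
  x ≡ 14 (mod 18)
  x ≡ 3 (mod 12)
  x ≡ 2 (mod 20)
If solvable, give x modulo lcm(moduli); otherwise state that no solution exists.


Moduli 18, 12, 20 are not pairwise coprime, so CRT works modulo lcm(m_i) when all pairwise compatibility conditions hold.
Pairwise compatibility: gcd(m_i, m_j) must divide a_i - a_j for every pair.
Merge one congruence at a time:
  Start: x ≡ 14 (mod 18).
  Combine with x ≡ 3 (mod 12): gcd(18, 12) = 6, and 3 - 14 = -11 is NOT divisible by 6.
    ⇒ system is inconsistent (no integer solution).

No solution (the system is inconsistent).


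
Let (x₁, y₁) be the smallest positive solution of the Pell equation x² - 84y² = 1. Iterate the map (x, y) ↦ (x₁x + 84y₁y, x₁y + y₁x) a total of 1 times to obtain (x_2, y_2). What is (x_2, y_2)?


Step 1: Find the fundamental solution (x₁, y₁) of x² - 84y² = 1.
  Expand √84 as a continued fraction. a₀ = ⌊√84⌋ = 9; iterate m_{k+1} = d_k·a_k − m_k, d_{k+1} = (84 − m_{k+1}²)/d_k, a_{k+1} = ⌊(a₀ + m_{k+1})/d_{k+1}⌋ (starting m₀ = 0, d₀ = 1), with convergents p_k = a_k·p_{k-1} + p_{k-2}, q_k = a_k·q_{k-1} + q_{k-2} (p₋₁ = 1, q₋₁ = 0):
  k = 0: a₀ = 9; p₀/q₀ = 9/1; p₀² − 84·q₀² = 81 − 84 = -3.
  k = 1: m = 9, d = 3, a = ⌊(9 + 9)/3⌋ = 6; p/q = (6·9 + 1)/(6·1 + 0) = 55/6; p² − 84·q² = 3025 − 3024 = 1.
  The first convergent with p² − 84·q² = 1 gives the fundamental solution (x₁, y₁) = (55, 6).
Step 2: Apply the recurrence (x_{n+1}, y_{n+1}) = (x₁x_n + 84y₁y_n, x₁y_n + y₁x_n) repeatedly.
  From (x_1, y_1) = (55, 6): x_2 = 55·55 + 84·6·6 = 6049; y_2 = 55·6 + 6·55 = 660.
Step 3: Verify x_2² - 84·y_2² = 36590401 - 36590400 = 1 (should be 1). ✓

(x_1, y_1) = (55, 6); (x_2, y_2) = (6049, 660).


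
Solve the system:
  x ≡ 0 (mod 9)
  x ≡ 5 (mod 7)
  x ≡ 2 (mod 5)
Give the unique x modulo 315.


Moduli 9, 7, 5 are pairwise coprime; by CRT there is a unique solution modulo M = 9 · 7 · 5 = 315.
Solve pairwise, accumulating the modulus:
  Start with x ≡ 0 (mod 9).
  Combine with x ≡ 5 (mod 7): since gcd(9, 7) = 1, we get a unique residue mod 63.
    Write x = 0 + 9·t and substitute into x ≡ 5 (mod 7): 9·t ≡ 5 − 0 = 5 (mod 7).
    Reduce coefficients mod 7: 2·t ≡ 5 (mod 7).
    The inverse of 2 mod 7 is 4 (since 2·4 = 8 = 1·7 + 1), so t ≡ 4·5 = 20 ≡ 6 (mod 7).
    Then x = 0 + 9·6 = 54, valid modulo lcm(9, 7) = 63: x ≡ 54 (mod 63).
  Combine with x ≡ 2 (mod 5): since gcd(63, 5) = 1, we get a unique residue mod 315.
    Write x = 54 + 63·t and substitute into x ≡ 2 (mod 5): 63·t ≡ 2 − 54 = -52 (mod 5).
    Reduce coefficients mod 5: 3·t ≡ 3 (mod 5).
    The inverse of 3 mod 5 is 2 (since 3·2 = 6 = 1·5 + 1), so t ≡ 2·3 = 6 ≡ 1 (mod 5).
    Then x = 54 + 63·1 = 117, valid modulo lcm(63, 5) = 315: x ≡ 117 (mod 315).
Verify: 117 mod 9 = 0 ✓, 117 mod 7 = 5 ✓, 117 mod 5 = 2 ✓.

x ≡ 117 (mod 315).


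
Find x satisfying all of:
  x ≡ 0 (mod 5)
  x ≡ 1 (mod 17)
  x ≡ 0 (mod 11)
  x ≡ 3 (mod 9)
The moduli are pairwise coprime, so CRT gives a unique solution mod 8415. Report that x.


Product of moduli M = 5 · 17 · 11 · 9 = 8415.
Merge one congruence at a time:
  Start: x ≡ 0 (mod 5).
  Combine with x ≡ 1 (mod 17); new modulus lcm = 85.
    Write x = 0 + 5·t and substitute into x ≡ 1 (mod 17): 5·t ≡ 1 − 0 = 1 (mod 17).
    The inverse of 5 mod 17 is 7 (since 5·7 = 35 = 2·17 + 1), so t ≡ 7·1 = 7 ≡ 7 (mod 17).
    Then x = 0 + 5·7 = 35, valid modulo lcm(5, 17) = 85: x ≡ 35 (mod 85).
  Combine with x ≡ 0 (mod 11); new modulus lcm = 935.
    Write x = 35 + 85·t and substitute into x ≡ 0 (mod 11): 85·t ≡ 0 − 35 = -35 (mod 11).
    Reduce coefficients mod 11: 8·t ≡ 9 (mod 11).
    The inverse of 8 mod 11 is 7 (since 8·7 = 56 = 5·11 + 1), so t ≡ 7·9 = 63 ≡ 8 (mod 11).
    Then x = 35 + 85·8 = 715, valid modulo lcm(85, 11) = 935: x ≡ 715 (mod 935).
  Combine with x ≡ 3 (mod 9); new modulus lcm = 8415.
    Write x = 715 + 935·t and substitute into x ≡ 3 (mod 9): 935·t ≡ 3 − 715 = -712 (mod 9).
    Reduce coefficients mod 9: 8·t ≡ 8 (mod 9).
    The inverse of 8 mod 9 is 8 (since 8·8 = 64 = 7·9 + 1), so t ≡ 8·8 = 64 ≡ 1 (mod 9).
    Then x = 715 + 935·1 = 1650, valid modulo lcm(935, 9) = 8415: x ≡ 1650 (mod 8415).
Verify against each original: 1650 mod 5 = 0, 1650 mod 17 = 1, 1650 mod 11 = 0, 1650 mod 9 = 3.

x ≡ 1650 (mod 8415).


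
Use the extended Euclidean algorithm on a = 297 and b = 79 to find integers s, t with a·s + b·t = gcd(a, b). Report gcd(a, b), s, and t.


Euclidean algorithm on (297, 79) — divide until remainder is 0:
  297 = 3 · 79 + 60
  79 = 1 · 60 + 19
  60 = 3 · 19 + 3
  19 = 6 · 3 + 1
  3 = 3 · 1 + 0
gcd(297, 79) = 1.
Track Bezout coefficients alongside the remainders: start with r₀ = 297 = a·1 + b·0 (s = 1, t = 0) and r₁ = 79 = a·0 + b·1 (s = 0, t = 1); each new remainder r_{k+1} = r_{k-1} − q_k·r_k inherits s_{k+1} = s_{k-1} − q_k·s_k, t_{k+1} = t_{k-1} − q_k·t_k, so r_k = a·s_k + b·t_k at every step:
  q = 3: r = 60, s = 1 − 3·0 = 1, t = 0 − 3·1 = -3  (check: 297·1 + 79·(-3) = 60)
  q = 1: r = 19, s = 0 − 1·1 = -1, t = 1 − 1·(-3) = 4  (check: 297·(-1) + 79·4 = 19)
  q = 3: r = 3, s = 1 − 3·(-1) = 4, t = -3 − 3·4 = -15  (check: 297·4 + 79·(-15) = 3)
  q = 6: r = 1, s = -1 − 6·4 = -25, t = 4 − 6·(-15) = 94  (check: 297·(-25) + 79·94 = 1)
The row with r = 1 (the gcd) gives the Bezout coefficients s = -25, t = 94.
Result: 297 · (-25) + 79 · (94) = 1.

gcd(297, 79) = 1; s = -25, t = 94 (check: 297·(-25) + 79·94 = 1).


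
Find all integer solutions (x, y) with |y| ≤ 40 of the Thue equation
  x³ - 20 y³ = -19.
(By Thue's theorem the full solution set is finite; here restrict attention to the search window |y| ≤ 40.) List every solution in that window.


The equation is x³ - 20y³ = -19. For fixed y, x³ = 20·y³ − 19, so a solution requires the RHS to be a perfect cube.
Strategy: iterate y from -40 to 40, compute RHS = 20·y³ − 19, and check whether it is a (positive or negative) perfect cube.
Check small values of y:
  y = 0: RHS = -19 is not a perfect cube.
  y = 1: RHS = 1 = (1)³ ⇒ x = 1 works.
  y = -1: RHS = -39 is not a perfect cube.
  y = 2: RHS = 141 is not a perfect cube.
  y = -2: RHS = -179 is not a perfect cube.
  y = 3: RHS = 521 is not a perfect cube.
  y = -3: RHS = -559 is not a perfect cube.
Continuing the search up to |y| = 40 finds no further solutions beyond those listed.
Collected solutions: (1, 1).

Solutions (with |y| ≤ 40): (1, 1).


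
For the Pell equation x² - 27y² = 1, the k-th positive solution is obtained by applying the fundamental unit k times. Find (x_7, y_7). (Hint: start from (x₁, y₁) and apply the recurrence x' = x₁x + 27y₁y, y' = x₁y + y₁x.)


Step 1: Find the fundamental solution (x₁, y₁) of x² - 27y² = 1.
  Expand √27 as a continued fraction. a₀ = ⌊√27⌋ = 5; iterate m_{k+1} = d_k·a_k − m_k, d_{k+1} = (27 − m_{k+1}²)/d_k, a_{k+1} = ⌊(a₀ + m_{k+1})/d_{k+1}⌋ (starting m₀ = 0, d₀ = 1), with convergents p_k = a_k·p_{k-1} + p_{k-2}, q_k = a_k·q_{k-1} + q_{k-2} (p₋₁ = 1, q₋₁ = 0):
  k = 0: a₀ = 5; p₀/q₀ = 5/1; p₀² − 27·q₀² = 25 − 27 = -2.
  k = 1: m = 5, d = 2, a = ⌊(5 + 5)/2⌋ = 5; p/q = (5·5 + 1)/(5·1 + 0) = 26/5; p² − 27·q² = 676 − 675 = 1.
  The first convergent with p² − 27·q² = 1 gives the fundamental solution (x₁, y₁) = (26, 5).
Step 2: Apply the recurrence (x_{n+1}, y_{n+1}) = (x₁x_n + 27y₁y_n, x₁y_n + y₁x_n) repeatedly.
  From (x_1, y_1) = (26, 5): x_2 = 26·26 + 27·5·5 = 1351; y_2 = 26·5 + 5·26 = 260.
  From (x_2, y_2) = (1351, 260): x_3 = 26·1351 + 27·5·260 = 70226; y_3 = 26·260 + 5·1351 = 13515.
  From (x_3, y_3) = (70226, 13515): x_4 = 26·70226 + 27·5·13515 = 3650401; y_4 = 26·13515 + 5·70226 = 702520.
  From (x_4, y_4) = (3650401, 702520): x_5 = 26·3650401 + 27·5·702520 = 189750626; y_5 = 26·702520 + 5·3650401 = 36517525.
  From (x_5, y_5) = (189750626, 36517525): x_6 = 26·189750626 + 27·5·36517525 = 9863382151; y_6 = 26·36517525 + 5·189750626 = 1898208780.
  From (x_6, y_6) = (9863382151, 1898208780): x_7 = 26·9863382151 + 27·5·1898208780 = 512706121226; y_7 = 26·1898208780 + 5·9863382151 = 98670339035.
Step 3: Verify x_7² - 27·y_7² = 262867566742609807743076 - 262867566742609807743075 = 1 (should be 1). ✓

(x_1, y_1) = (26, 5); (x_7, y_7) = (512706121226, 98670339035).


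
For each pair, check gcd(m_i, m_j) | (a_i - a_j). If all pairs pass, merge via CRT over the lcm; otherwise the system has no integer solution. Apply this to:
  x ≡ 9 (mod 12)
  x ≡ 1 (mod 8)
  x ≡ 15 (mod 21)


Moduli 12, 8, 21 are not pairwise coprime, so CRT works modulo lcm(m_i) when all pairwise compatibility conditions hold.
Pairwise compatibility: gcd(m_i, m_j) must divide a_i - a_j for every pair.
Merge one congruence at a time:
  Start: x ≡ 9 (mod 12).
  Combine with x ≡ 1 (mod 8): gcd(12, 8) = 4; 1 - 9 = -8, which IS divisible by 4, so compatible.
    Write x = 9 + 12·t and substitute into x ≡ 1 (mod 8): 12·t ≡ 1 − 9 = -8 (mod 8).
    Divide the congruence (and modulus) by g = 4: 3·t ≡ -2 (mod 2).
    Reduce coefficients mod 2: 1·t ≡ 0 (mod 2).
    So t ≡ 0 (mod 2).
    Then x = 9 + 12·0 = 9, valid modulo lcm(12, 8) = 24: x ≡ 9 (mod 24).
  Combine with x ≡ 15 (mod 21): gcd(24, 21) = 3; 15 - 9 = 6, which IS divisible by 3, so compatible.
    Write x = 9 + 24·t and substitute into x ≡ 15 (mod 21): 24·t ≡ 15 − 9 = 6 (mod 21).
    Divide the congruence (and modulus) by g = 3: 8·t ≡ 2 (mod 7).
    Reduce coefficients mod 7: 1·t ≡ 2 (mod 7).
    So t ≡ 2 (mod 7).
    Then x = 9 + 24·2 = 57, valid modulo lcm(24, 21) = 168: x ≡ 57 (mod 168).
Verify: 57 mod 12 = 9, 57 mod 8 = 1, 57 mod 21 = 15.

x ≡ 57 (mod 168).


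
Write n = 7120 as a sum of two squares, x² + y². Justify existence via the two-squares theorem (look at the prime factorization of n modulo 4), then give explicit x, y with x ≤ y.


Step 1: Factor n = 7120 = 2^4 · 5 · 89.
Step 2: Check the mod-4 condition on each prime factor: 2 = 2 (special); 5 ≡ 1 (mod 4), exponent 1; 89 ≡ 1 (mod 4), exponent 1.
All primes ≡ 3 (mod 4) appear to even exponent (or don't appear), so by the two-squares theorem n IS expressible as a sum of two squares.
Step 3: Build a representation. Group n = k² · m with k = 4 and m = 5 · 89 = 445 (a product of primes ≡ 1 (mod 4)); a representation of m scales to one of n via (k·x)² + (k·y)² = k²(x² + y²). Each prime p ≡ 1 (mod 4) is itself a sum of two squares; find a² by testing p − a² for a perfect square:
  5: 5 − 1² = 4 = 2² ⇒ 5 = 1² + 2².
  89: 89 − 1² = 88, 89 − 2² = 85, 89 − 3² = 80, 89 − 4² = 73, 89 − 5² = 64 = 8² ⇒ 89 = 5² + 8².
  Combine using the Brahmagupta–Fibonacci identity (a² + b²)(c² + d²) = (ac − bd)² + (ad + bc)² = (ac + bd)² + (ad − bc)²:
  5 · 89 = 445: from (1² + 2²)(5² + 8²), take (1·5 − 2·8, 1·8 + 2·5) = (5 − 16, 8 + 10) = (-11, 18); dropping signs (only squares matter) gives (11, 18); check 11² + 18² = 121 + 324 = 445 ✓.
  Scale by k = 4: (4·11, 4·18) = (44, 72).
Step 4: Order so x ≤ y and verify: 44² + 72² = 1936 + 5184 = 7120 = n. ✓

n = 7120 = 44² + 72² (one valid representation with x ≤ y).


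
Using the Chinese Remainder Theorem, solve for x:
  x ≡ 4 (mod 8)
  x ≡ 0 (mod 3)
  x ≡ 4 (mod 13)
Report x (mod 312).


Moduli 8, 3, 13 are pairwise coprime; by CRT there is a unique solution modulo M = 8 · 3 · 13 = 312.
Solve pairwise, accumulating the modulus:
  Start with x ≡ 4 (mod 8).
  Combine with x ≡ 0 (mod 3): since gcd(8, 3) = 1, we get a unique residue mod 24.
    Write x = 4 + 8·t and substitute into x ≡ 0 (mod 3): 8·t ≡ 0 − 4 = -4 (mod 3).
    Reduce coefficients mod 3: 2·t ≡ 2 (mod 3).
    The inverse of 2 mod 3 is 2 (since 2·2 = 4 = 1·3 + 1), so t ≡ 2·2 = 4 ≡ 1 (mod 3).
    Then x = 4 + 8·1 = 12, valid modulo lcm(8, 3) = 24: x ≡ 12 (mod 24).
  Combine with x ≡ 4 (mod 13): since gcd(24, 13) = 1, we get a unique residue mod 312.
    Write x = 12 + 24·t and substitute into x ≡ 4 (mod 13): 24·t ≡ 4 − 12 = -8 (mod 13).
    Reduce coefficients mod 13: 11·t ≡ 5 (mod 13).
    The inverse of 11 mod 13 is 6 (since 11·6 = 66 = 5·13 + 1), so t ≡ 6·5 = 30 ≡ 4 (mod 13).
    Then x = 12 + 24·4 = 108, valid modulo lcm(24, 13) = 312: x ≡ 108 (mod 312).
Verify: 108 mod 8 = 4 ✓, 108 mod 3 = 0 ✓, 108 mod 13 = 4 ✓.

x ≡ 108 (mod 312).


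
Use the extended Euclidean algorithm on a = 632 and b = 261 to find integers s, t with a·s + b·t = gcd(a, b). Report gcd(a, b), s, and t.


Euclidean algorithm on (632, 261) — divide until remainder is 0:
  632 = 2 · 261 + 110
  261 = 2 · 110 + 41
  110 = 2 · 41 + 28
  41 = 1 · 28 + 13
  28 = 2 · 13 + 2
  13 = 6 · 2 + 1
  2 = 2 · 1 + 0
gcd(632, 261) = 1.
Track Bezout coefficients alongside the remainders: start with r₀ = 632 = a·1 + b·0 (s = 1, t = 0) and r₁ = 261 = a·0 + b·1 (s = 0, t = 1); each new remainder r_{k+1} = r_{k-1} − q_k·r_k inherits s_{k+1} = s_{k-1} − q_k·s_k, t_{k+1} = t_{k-1} − q_k·t_k, so r_k = a·s_k + b·t_k at every step:
  q = 2: r = 110, s = 1 − 2·0 = 1, t = 0 − 2·1 = -2  (check: 632·1 + 261·(-2) = 110)
  q = 2: r = 41, s = 0 − 2·1 = -2, t = 1 − 2·(-2) = 5  (check: 632·(-2) + 261·5 = 41)
  q = 2: r = 28, s = 1 − 2·(-2) = 5, t = -2 − 2·5 = -12  (check: 632·5 + 261·(-12) = 28)
  q = 1: r = 13, s = -2 − 1·5 = -7, t = 5 − 1·(-12) = 17  (check: 632·(-7) + 261·17 = 13)
  q = 2: r = 2, s = 5 − 2·(-7) = 19, t = -12 − 2·17 = -46  (check: 632·19 + 261·(-46) = 2)
  q = 6: r = 1, s = -7 − 6·19 = -121, t = 17 − 6·(-46) = 293  (check: 632·(-121) + 261·293 = 1)
The row with r = 1 (the gcd) gives the Bezout coefficients s = -121, t = 293.
Result: 632 · (-121) + 261 · (293) = 1.

gcd(632, 261) = 1; s = -121, t = 293 (check: 632·(-121) + 261·293 = 1).


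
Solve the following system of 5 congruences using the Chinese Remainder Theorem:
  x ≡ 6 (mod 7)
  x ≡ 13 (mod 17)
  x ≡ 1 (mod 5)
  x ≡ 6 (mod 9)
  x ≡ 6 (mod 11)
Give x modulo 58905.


Product of moduli M = 7 · 17 · 5 · 9 · 11 = 58905.
Merge one congruence at a time:
  Start: x ≡ 6 (mod 7).
  Combine with x ≡ 13 (mod 17); new modulus lcm = 119.
    Write x = 6 + 7·t and substitute into x ≡ 13 (mod 17): 7·t ≡ 13 − 6 = 7 (mod 17).
    The inverse of 7 mod 17 is 5 (since 7·5 = 35 = 2·17 + 1), so t ≡ 5·7 = 35 ≡ 1 (mod 17).
    Then x = 6 + 7·1 = 13, valid modulo lcm(7, 17) = 119: x ≡ 13 (mod 119).
  Combine with x ≡ 1 (mod 5); new modulus lcm = 595.
    Write x = 13 + 119·t and substitute into x ≡ 1 (mod 5): 119·t ≡ 1 − 13 = -12 (mod 5).
    Reduce coefficients mod 5: 4·t ≡ 3 (mod 5).
    The inverse of 4 mod 5 is 4 (since 4·4 = 16 = 3·5 + 1), so t ≡ 4·3 = 12 ≡ 2 (mod 5).
    Then x = 13 + 119·2 = 251, valid modulo lcm(119, 5) = 595: x ≡ 251 (mod 595).
  Combine with x ≡ 6 (mod 9); new modulus lcm = 5355.
    Write x = 251 + 595·t and substitute into x ≡ 6 (mod 9): 595·t ≡ 6 − 251 = -245 (mod 9).
    Reduce coefficients mod 9: 1·t ≡ 7 (mod 9).
    So t ≡ 7 (mod 9).
    Then x = 251 + 595·7 = 4416, valid modulo lcm(595, 9) = 5355: x ≡ 4416 (mod 5355).
  Combine with x ≡ 6 (mod 11); new modulus lcm = 58905.
    Write x = 4416 + 5355·t and substitute into x ≡ 6 (mod 11): 5355·t ≡ 6 − 4416 = -4410 (mod 11).
    Reduce coefficients mod 11: 9·t ≡ 1 (mod 11).
    The inverse of 9 mod 11 is 5 (since 9·5 = 45 = 4·11 + 1), so t ≡ 5·1 = 5 ≡ 5 (mod 11).
    Then x = 4416 + 5355·5 = 31191, valid modulo lcm(5355, 11) = 58905: x ≡ 31191 (mod 58905).
Verify against each original: 31191 mod 7 = 6, 31191 mod 17 = 13, 31191 mod 5 = 1, 31191 mod 9 = 6, 31191 mod 11 = 6.

x ≡ 31191 (mod 58905).


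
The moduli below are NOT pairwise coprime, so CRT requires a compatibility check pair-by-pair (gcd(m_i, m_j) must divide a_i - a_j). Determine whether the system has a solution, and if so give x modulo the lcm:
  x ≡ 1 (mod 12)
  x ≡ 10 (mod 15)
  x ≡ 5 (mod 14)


Moduli 12, 15, 14 are not pairwise coprime, so CRT works modulo lcm(m_i) when all pairwise compatibility conditions hold.
Pairwise compatibility: gcd(m_i, m_j) must divide a_i - a_j for every pair.
Merge one congruence at a time:
  Start: x ≡ 1 (mod 12).
  Combine with x ≡ 10 (mod 15): gcd(12, 15) = 3; 10 - 1 = 9, which IS divisible by 3, so compatible.
    Write x = 1 + 12·t and substitute into x ≡ 10 (mod 15): 12·t ≡ 10 − 1 = 9 (mod 15).
    Divide the congruence (and modulus) by g = 3: 4·t ≡ 3 (mod 5).
    The inverse of 4 mod 5 is 4 (since 4·4 = 16 = 3·5 + 1), so t ≡ 4·3 = 12 ≡ 2 (mod 5).
    Then x = 1 + 12·2 = 25, valid modulo lcm(12, 15) = 60: x ≡ 25 (mod 60).
  Combine with x ≡ 5 (mod 14): gcd(60, 14) = 2; 5 - 25 = -20, which IS divisible by 2, so compatible.
    Write x = 25 + 60·t and substitute into x ≡ 5 (mod 14): 60·t ≡ 5 − 25 = -20 (mod 14).
    Divide the congruence (and modulus) by g = 2: 30·t ≡ -10 (mod 7).
    Reduce coefficients mod 7: 2·t ≡ 4 (mod 7).
    The inverse of 2 mod 7 is 4 (since 2·4 = 8 = 1·7 + 1), so t ≡ 4·4 = 16 ≡ 2 (mod 7).
    Then x = 25 + 60·2 = 145, valid modulo lcm(60, 14) = 420: x ≡ 145 (mod 420).
Verify: 145 mod 12 = 1, 145 mod 15 = 10, 145 mod 14 = 5.

x ≡ 145 (mod 420).


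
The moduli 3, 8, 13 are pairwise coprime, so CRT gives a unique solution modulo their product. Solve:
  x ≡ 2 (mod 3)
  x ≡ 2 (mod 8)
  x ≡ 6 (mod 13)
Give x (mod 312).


Moduli 3, 8, 13 are pairwise coprime; by CRT there is a unique solution modulo M = 3 · 8 · 13 = 312.
Solve pairwise, accumulating the modulus:
  Start with x ≡ 2 (mod 3).
  Combine with x ≡ 2 (mod 8): since gcd(3, 8) = 1, we get a unique residue mod 24.
    Write x = 2 + 3·t and substitute into x ≡ 2 (mod 8): 3·t ≡ 2 − 2 = 0 (mod 8).
    The inverse of 3 mod 8 is 3 (since 3·3 = 9 = 1·8 + 1), so t ≡ 3·0 = 0 ≡ 0 (mod 8).
    Then x = 2 + 3·0 = 2, valid modulo lcm(3, 8) = 24: x ≡ 2 (mod 24).
  Combine with x ≡ 6 (mod 13): since gcd(24, 13) = 1, we get a unique residue mod 312.
    Write x = 2 + 24·t and substitute into x ≡ 6 (mod 13): 24·t ≡ 6 − 2 = 4 (mod 13).
    Reduce coefficients mod 13: 11·t ≡ 4 (mod 13).
    The inverse of 11 mod 13 is 6 (since 11·6 = 66 = 5·13 + 1), so t ≡ 6·4 = 24 ≡ 11 (mod 13).
    Then x = 2 + 24·11 = 266, valid modulo lcm(24, 13) = 312: x ≡ 266 (mod 312).
Verify: 266 mod 3 = 2 ✓, 266 mod 8 = 2 ✓, 266 mod 13 = 6 ✓.

x ≡ 266 (mod 312).


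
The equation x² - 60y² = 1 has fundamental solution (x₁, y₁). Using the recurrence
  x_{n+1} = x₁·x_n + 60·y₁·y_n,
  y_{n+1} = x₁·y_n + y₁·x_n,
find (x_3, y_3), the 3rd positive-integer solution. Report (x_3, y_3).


Step 1: Find the fundamental solution (x₁, y₁) of x² - 60y² = 1.
  Expand √60 as a continued fraction. a₀ = ⌊√60⌋ = 7; iterate m_{k+1} = d_k·a_k − m_k, d_{k+1} = (60 − m_{k+1}²)/d_k, a_{k+1} = ⌊(a₀ + m_{k+1})/d_{k+1}⌋ (starting m₀ = 0, d₀ = 1), with convergents p_k = a_k·p_{k-1} + p_{k-2}, q_k = a_k·q_{k-1} + q_{k-2} (p₋₁ = 1, q₋₁ = 0):
  k = 0: a₀ = 7; p₀/q₀ = 7/1; p₀² − 60·q₀² = 49 − 60 = -11.
  k = 1: m = 7, d = 11, a = ⌊(7 + 7)/11⌋ = 1; p/q = (1·7 + 1)/(1·1 + 0) = 8/1; p² − 60·q² = 64 − 60 = 4.
  k = 2: m = 4, d = 4, a = ⌊(7 + 4)/4⌋ = 2; p/q = (2·8 + 7)/(2·1 + 1) = 23/3; p² − 60·q² = 529 − 540 = -11.
  k = 3: m = 4, d = 11, a = ⌊(7 + 4)/11⌋ = 1; p/q = (1·23 + 8)/(1·3 + 1) = 31/4; p² − 60·q² = 961 − 960 = 1.
  The first convergent with p² − 60·q² = 1 gives the fundamental solution (x₁, y₁) = (31, 4).
Step 2: Apply the recurrence (x_{n+1}, y_{n+1}) = (x₁x_n + 60y₁y_n, x₁y_n + y₁x_n) repeatedly.
  From (x_1, y_1) = (31, 4): x_2 = 31·31 + 60·4·4 = 1921; y_2 = 31·4 + 4·31 = 248.
  From (x_2, y_2) = (1921, 248): x_3 = 31·1921 + 60·4·248 = 119071; y_3 = 31·248 + 4·1921 = 15372.
Step 3: Verify x_3² - 60·y_3² = 14177903041 - 14177903040 = 1 (should be 1). ✓

(x_1, y_1) = (31, 4); (x_3, y_3) = (119071, 15372).


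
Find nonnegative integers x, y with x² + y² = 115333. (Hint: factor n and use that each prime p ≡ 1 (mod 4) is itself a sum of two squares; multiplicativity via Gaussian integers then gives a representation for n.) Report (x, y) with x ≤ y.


Step 1: Factor n = 115333 = 29 · 41 · 97.
Step 2: Check the mod-4 condition on each prime factor: 29 ≡ 1 (mod 4), exponent 1; 41 ≡ 1 (mod 4), exponent 1; 97 ≡ 1 (mod 4), exponent 1.
All primes ≡ 3 (mod 4) appear to even exponent (or don't appear), so by the two-squares theorem n IS expressible as a sum of two squares.
Step 3: Build a representation. Here n = 29 · 41 · 97 is a product of primes ≡ 1 (mod 4). Each prime p ≡ 1 (mod 4) is itself a sum of two squares; find a² by testing p − a² for a perfect square:
  29: 29 − 1² = 28, 29 − 2² = 25 = 5² ⇒ 29 = 2² + 5².
  41: 41 − 1² = 40, 41 − 2² = 37, 41 − 3² = 32, 41 − 4² = 25 = 5² ⇒ 41 = 4² + 5².
  97: 97 − 1² = 96, 97 − 2² = 93, 97 − 3² = 88, 97 − 4² = 81 = 9² ⇒ 97 = 4² + 9².
  Combine using the Brahmagupta–Fibonacci identity (a² + b²)(c² + d²) = (ac − bd)² + (ad + bc)² = (ac + bd)² + (ad − bc)²:
  29 · 41 = 1189: from (2² + 5²)(4² + 5²), take (2·4 − 5·5, 2·5 + 5·4) = (8 − 25, 10 + 20) = (-17, 30); dropping signs (only squares matter) gives (17, 30); check 17² + 30² = 289 + 900 = 1189 ✓.
  1189 · 97 = 115333: from (17² + 30²)(4² + 9²), take (17·4 − 30·9, 17·9 + 30·4) = (68 − 270, 153 + 120) = (-202, 273); dropping signs (only squares matter) gives (202, 273); check 202² + 273² = 40804 + 74529 = 115333 ✓.
Step 4: Order so x ≤ y and verify: 202² + 273² = 40804 + 74529 = 115333 = n. ✓

n = 115333 = 202² + 273² (one valid representation with x ≤ y).


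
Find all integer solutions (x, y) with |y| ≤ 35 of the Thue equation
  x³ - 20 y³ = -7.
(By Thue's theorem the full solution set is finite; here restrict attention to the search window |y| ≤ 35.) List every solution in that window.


The equation is x³ - 20y³ = -7. For fixed y, x³ = 20·y³ − 7, so a solution requires the RHS to be a perfect cube.
Strategy: iterate y from -35 to 35, compute RHS = 20·y³ − 7, and check whether it is a (positive or negative) perfect cube.
Check small values of y:
  y = 0: RHS = -7 is not a perfect cube.
  y = 1: RHS = 13 is not a perfect cube.
  y = -1: RHS = -27 = (-3)³ ⇒ x = -3 works.
  y = 2: RHS = 153 is not a perfect cube.
  y = -2: RHS = -167 is not a perfect cube.
  y = 3: RHS = 533 is not a perfect cube.
  y = -3: RHS = -547 is not a perfect cube.
Continuing the search up to |y| = 35 finds no further solutions beyond those listed.
Collected solutions: (-3, -1).

Solutions (with |y| ≤ 35): (-3, -1).


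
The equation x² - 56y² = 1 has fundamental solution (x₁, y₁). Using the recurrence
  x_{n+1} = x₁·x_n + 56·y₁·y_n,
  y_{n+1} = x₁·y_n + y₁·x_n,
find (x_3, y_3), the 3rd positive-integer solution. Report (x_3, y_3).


Step 1: Find the fundamental solution (x₁, y₁) of x² - 56y² = 1.
  Expand √56 as a continued fraction. a₀ = ⌊√56⌋ = 7; iterate m_{k+1} = d_k·a_k − m_k, d_{k+1} = (56 − m_{k+1}²)/d_k, a_{k+1} = ⌊(a₀ + m_{k+1})/d_{k+1}⌋ (starting m₀ = 0, d₀ = 1), with convergents p_k = a_k·p_{k-1} + p_{k-2}, q_k = a_k·q_{k-1} + q_{k-2} (p₋₁ = 1, q₋₁ = 0):
  k = 0: a₀ = 7; p₀/q₀ = 7/1; p₀² − 56·q₀² = 49 − 56 = -7.
  k = 1: m = 7, d = 7, a = ⌊(7 + 7)/7⌋ = 2; p/q = (2·7 + 1)/(2·1 + 0) = 15/2; p² − 56·q² = 225 − 224 = 1.
  The first convergent with p² − 56·q² = 1 gives the fundamental solution (x₁, y₁) = (15, 2).
Step 2: Apply the recurrence (x_{n+1}, y_{n+1}) = (x₁x_n + 56y₁y_n, x₁y_n + y₁x_n) repeatedly.
  From (x_1, y_1) = (15, 2): x_2 = 15·15 + 56·2·2 = 449; y_2 = 15·2 + 2·15 = 60.
  From (x_2, y_2) = (449, 60): x_3 = 15·449 + 56·2·60 = 13455; y_3 = 15·60 + 2·449 = 1798.
Step 3: Verify x_3² - 56·y_3² = 181037025 - 181037024 = 1 (should be 1). ✓

(x_1, y_1) = (15, 2); (x_3, y_3) = (13455, 1798).


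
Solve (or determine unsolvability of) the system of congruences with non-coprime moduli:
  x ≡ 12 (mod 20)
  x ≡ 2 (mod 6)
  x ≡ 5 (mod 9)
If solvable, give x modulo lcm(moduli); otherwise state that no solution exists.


Moduli 20, 6, 9 are not pairwise coprime, so CRT works modulo lcm(m_i) when all pairwise compatibility conditions hold.
Pairwise compatibility: gcd(m_i, m_j) must divide a_i - a_j for every pair.
Merge one congruence at a time:
  Start: x ≡ 12 (mod 20).
  Combine with x ≡ 2 (mod 6): gcd(20, 6) = 2; 2 - 12 = -10, which IS divisible by 2, so compatible.
    Write x = 12 + 20·t and substitute into x ≡ 2 (mod 6): 20·t ≡ 2 − 12 = -10 (mod 6).
    Divide the congruence (and modulus) by g = 2: 10·t ≡ -5 (mod 3).
    Reduce coefficients mod 3: 1·t ≡ 1 (mod 3).
    So t ≡ 1 (mod 3).
    Then x = 12 + 20·1 = 32, valid modulo lcm(20, 6) = 60: x ≡ 32 (mod 60).
  Combine with x ≡ 5 (mod 9): gcd(60, 9) = 3; 5 - 32 = -27, which IS divisible by 3, so compatible.
    Write x = 32 + 60·t and substitute into x ≡ 5 (mod 9): 60·t ≡ 5 − 32 = -27 (mod 9).
    Divide the congruence (and modulus) by g = 3: 20·t ≡ -9 (mod 3).
    Reduce coefficients mod 3: 2·t ≡ 0 (mod 3).
    The inverse of 2 mod 3 is 2 (since 2·2 = 4 = 1·3 + 1), so t ≡ 2·0 = 0 ≡ 0 (mod 3).
    Then x = 32 + 60·0 = 32, valid modulo lcm(60, 9) = 180: x ≡ 32 (mod 180).
Verify: 32 mod 20 = 12, 32 mod 6 = 2, 32 mod 9 = 5.

x ≡ 32 (mod 180).


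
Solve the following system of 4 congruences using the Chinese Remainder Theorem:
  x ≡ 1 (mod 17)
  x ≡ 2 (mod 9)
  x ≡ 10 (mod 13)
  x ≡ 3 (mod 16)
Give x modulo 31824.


Product of moduli M = 17 · 9 · 13 · 16 = 31824.
Merge one congruence at a time:
  Start: x ≡ 1 (mod 17).
  Combine with x ≡ 2 (mod 9); new modulus lcm = 153.
    Write x = 1 + 17·t and substitute into x ≡ 2 (mod 9): 17·t ≡ 2 − 1 = 1 (mod 9).
    Reduce coefficients mod 9: 8·t ≡ 1 (mod 9).
    The inverse of 8 mod 9 is 8 (since 8·8 = 64 = 7·9 + 1), so t ≡ 8·1 = 8 ≡ 8 (mod 9).
    Then x = 1 + 17·8 = 137, valid modulo lcm(17, 9) = 153: x ≡ 137 (mod 153).
  Combine with x ≡ 10 (mod 13); new modulus lcm = 1989.
    Write x = 137 + 153·t and substitute into x ≡ 10 (mod 13): 153·t ≡ 10 − 137 = -127 (mod 13).
    Reduce coefficients mod 13: 10·t ≡ 3 (mod 13).
    The inverse of 10 mod 13 is 4 (since 10·4 = 40 = 3·13 + 1), so t ≡ 4·3 = 12 ≡ 12 (mod 13).
    Then x = 137 + 153·12 = 1973, valid modulo lcm(153, 13) = 1989: x ≡ 1973 (mod 1989).
  Combine with x ≡ 3 (mod 16); new modulus lcm = 31824.
    Write x = 1973 + 1989·t and substitute into x ≡ 3 (mod 16): 1989·t ≡ 3 − 1973 = -1970 (mod 16).
    Reduce coefficients mod 16: 5·t ≡ 14 (mod 16).
    The inverse of 5 mod 16 is 13 (since 5·13 = 65 = 4·16 + 1), so t ≡ 13·14 = 182 ≡ 6 (mod 16).
    Then x = 1973 + 1989·6 = 13907, valid modulo lcm(1989, 16) = 31824: x ≡ 13907 (mod 31824).
Verify against each original: 13907 mod 17 = 1, 13907 mod 9 = 2, 13907 mod 13 = 10, 13907 mod 16 = 3.

x ≡ 13907 (mod 31824).


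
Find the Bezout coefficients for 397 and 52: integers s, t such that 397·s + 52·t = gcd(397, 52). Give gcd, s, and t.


Euclidean algorithm on (397, 52) — divide until remainder is 0:
  397 = 7 · 52 + 33
  52 = 1 · 33 + 19
  33 = 1 · 19 + 14
  19 = 1 · 14 + 5
  14 = 2 · 5 + 4
  5 = 1 · 4 + 1
  4 = 4 · 1 + 0
gcd(397, 52) = 1.
Track Bezout coefficients alongside the remainders: start with r₀ = 397 = a·1 + b·0 (s = 1, t = 0) and r₁ = 52 = a·0 + b·1 (s = 0, t = 1); each new remainder r_{k+1} = r_{k-1} − q_k·r_k inherits s_{k+1} = s_{k-1} − q_k·s_k, t_{k+1} = t_{k-1} − q_k·t_k, so r_k = a·s_k + b·t_k at every step:
  q = 7: r = 33, s = 1 − 7·0 = 1, t = 0 − 7·1 = -7  (check: 397·1 + 52·(-7) = 33)
  q = 1: r = 19, s = 0 − 1·1 = -1, t = 1 − 1·(-7) = 8  (check: 397·(-1) + 52·8 = 19)
  q = 1: r = 14, s = 1 − 1·(-1) = 2, t = -7 − 1·8 = -15  (check: 397·2 + 52·(-15) = 14)
  q = 1: r = 5, s = -1 − 1·2 = -3, t = 8 − 1·(-15) = 23  (check: 397·(-3) + 52·23 = 5)
  q = 2: r = 4, s = 2 − 2·(-3) = 8, t = -15 − 2·23 = -61  (check: 397·8 + 52·(-61) = 4)
  q = 1: r = 1, s = -3 − 1·8 = -11, t = 23 − 1·(-61) = 84  (check: 397·(-11) + 52·84 = 1)
The row with r = 1 (the gcd) gives the Bezout coefficients s = -11, t = 84.
Result: 397 · (-11) + 52 · (84) = 1.

gcd(397, 52) = 1; s = -11, t = 84 (check: 397·(-11) + 52·84 = 1).
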